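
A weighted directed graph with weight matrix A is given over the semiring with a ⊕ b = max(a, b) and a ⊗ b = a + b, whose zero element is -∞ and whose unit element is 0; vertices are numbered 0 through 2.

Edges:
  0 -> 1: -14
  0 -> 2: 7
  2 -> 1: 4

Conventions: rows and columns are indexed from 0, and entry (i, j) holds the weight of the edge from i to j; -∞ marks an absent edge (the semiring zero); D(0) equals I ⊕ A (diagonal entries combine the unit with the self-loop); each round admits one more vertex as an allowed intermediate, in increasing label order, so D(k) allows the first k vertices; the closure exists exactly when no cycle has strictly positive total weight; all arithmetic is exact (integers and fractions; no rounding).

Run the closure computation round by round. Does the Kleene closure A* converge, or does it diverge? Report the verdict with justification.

D(0):
  [0, -14, 7]
  [-∞, 0, -∞]
  [-∞, 4, 0]
D(1):
  [0, -14, 7]
  [-∞, 0, -∞]
  [-∞, 4, 0]
D(2):
  [0, -14, 7]
  [-∞, 0, -∞]
  [-∞, 4, 0]
D(3):
  [0, 11, 7]
  [-∞, 0, -∞]
  [-∞, 4, 0]
Key observation: every diagonal entry stays at the unit through all rounds, so no improving cycle exists.
Answer: CONVERGES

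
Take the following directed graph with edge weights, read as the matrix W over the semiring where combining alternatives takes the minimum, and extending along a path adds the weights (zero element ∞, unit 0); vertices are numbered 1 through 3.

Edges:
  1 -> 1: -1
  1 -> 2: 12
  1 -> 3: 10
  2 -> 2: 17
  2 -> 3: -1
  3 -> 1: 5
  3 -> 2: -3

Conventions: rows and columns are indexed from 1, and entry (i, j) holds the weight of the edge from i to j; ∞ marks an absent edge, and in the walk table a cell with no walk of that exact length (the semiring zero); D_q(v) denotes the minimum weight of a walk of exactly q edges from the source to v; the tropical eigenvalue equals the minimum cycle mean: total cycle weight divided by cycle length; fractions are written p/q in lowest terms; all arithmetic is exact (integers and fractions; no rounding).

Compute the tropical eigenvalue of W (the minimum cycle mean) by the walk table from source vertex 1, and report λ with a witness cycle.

q=0: [0, ∞, ∞]
q=1: [-1, 12, 10]
q=2: [-2, 7, 9]
q=3: [-3, 6, 6]
Optimal cycle mean attained by: cycle 2->3->2, total (-1) + (-3), length 2.
Answer: λ = -2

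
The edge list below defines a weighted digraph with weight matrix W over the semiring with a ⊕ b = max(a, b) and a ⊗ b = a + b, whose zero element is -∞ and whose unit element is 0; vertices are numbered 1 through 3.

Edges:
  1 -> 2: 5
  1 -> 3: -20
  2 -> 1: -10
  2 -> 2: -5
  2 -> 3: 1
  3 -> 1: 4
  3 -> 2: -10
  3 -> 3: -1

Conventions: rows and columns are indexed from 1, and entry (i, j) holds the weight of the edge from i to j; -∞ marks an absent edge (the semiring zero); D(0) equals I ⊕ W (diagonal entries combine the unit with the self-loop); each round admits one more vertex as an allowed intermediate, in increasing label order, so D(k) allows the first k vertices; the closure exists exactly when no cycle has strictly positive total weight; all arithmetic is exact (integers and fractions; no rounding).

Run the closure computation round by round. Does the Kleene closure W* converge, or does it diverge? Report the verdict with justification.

D(0):
  [0, 5, -20]
  [-10, 0, 1]
  [4, -10, 0]
D(1):
  [0, 5, -20]
  [-10, 0, 1]
  [4, 9, 0]
Detection: at round 2, diagonal entry (3, 3) turns strictly positive.
Key observation: the cycle 3->1->2->3 has total weight 4 + 5 + 1, which is strictly positive.
Answer: DIVERGES — positive cycle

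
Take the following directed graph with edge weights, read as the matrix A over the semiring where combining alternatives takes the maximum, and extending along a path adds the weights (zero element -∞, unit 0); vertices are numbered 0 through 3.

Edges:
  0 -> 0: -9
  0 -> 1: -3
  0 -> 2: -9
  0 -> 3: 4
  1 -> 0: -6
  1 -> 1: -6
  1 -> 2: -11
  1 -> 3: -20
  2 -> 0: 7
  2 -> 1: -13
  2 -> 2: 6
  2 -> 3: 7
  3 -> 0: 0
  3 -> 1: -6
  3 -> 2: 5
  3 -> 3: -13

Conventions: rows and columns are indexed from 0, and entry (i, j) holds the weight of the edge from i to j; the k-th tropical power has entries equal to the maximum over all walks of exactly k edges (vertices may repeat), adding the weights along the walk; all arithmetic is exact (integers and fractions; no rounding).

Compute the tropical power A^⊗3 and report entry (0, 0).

A^⊗2:
  [4, -2, 9, -2]
  [-4, -9, -5, -2]
  [13, 4, 12, 13]
  [12, -3, 11, 12]
A^⊗3:
  [16, 1, 15, 16]
  [2, -7, 3, 2]
  [19, 10, 18, 19]
  [18, 9, 17, 18]
Key observation: the optimum is the walk 0->3->2->0, with weight 4 + 5 + 7 = 16.
Optimal value attained by: walk 0->3->2->0.
Answer: (A^⊗3)[0][0] = 16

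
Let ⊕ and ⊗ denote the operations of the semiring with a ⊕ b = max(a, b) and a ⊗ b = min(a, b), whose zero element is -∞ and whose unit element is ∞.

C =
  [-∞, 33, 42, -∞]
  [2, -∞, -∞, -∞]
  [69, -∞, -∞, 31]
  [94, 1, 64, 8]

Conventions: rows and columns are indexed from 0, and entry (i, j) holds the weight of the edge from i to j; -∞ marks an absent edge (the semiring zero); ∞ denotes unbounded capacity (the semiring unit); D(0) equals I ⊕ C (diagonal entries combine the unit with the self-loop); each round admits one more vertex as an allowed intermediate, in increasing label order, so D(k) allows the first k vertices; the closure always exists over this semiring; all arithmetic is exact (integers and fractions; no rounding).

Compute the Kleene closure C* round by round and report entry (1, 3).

D(0):
  [∞, 33, 42, -∞]
  [2, ∞, -∞, -∞]
  [69, -∞, ∞, 31]
  [94, 1, 64, ∞]
D(1):
  [∞, 33, 42, -∞]
  [2, ∞, 2, -∞]
  [69, 33, ∞, 31]
  [94, 33, 64, ∞]
D(2):
  [∞, 33, 42, -∞]
  [2, ∞, 2, -∞]
  [69, 33, ∞, 31]
  [94, 33, 64, ∞]
D(3):
  [∞, 33, 42, 31]
  [2, ∞, 2, 2]
  [69, 33, ∞, 31]
  [94, 33, 64, ∞]
D(4):
  [∞, 33, 42, 31]
  [2, ∞, 2, 2]
  [69, 33, ∞, 31]
  [94, 33, 64, ∞]
Answer: C*[1][3] = 2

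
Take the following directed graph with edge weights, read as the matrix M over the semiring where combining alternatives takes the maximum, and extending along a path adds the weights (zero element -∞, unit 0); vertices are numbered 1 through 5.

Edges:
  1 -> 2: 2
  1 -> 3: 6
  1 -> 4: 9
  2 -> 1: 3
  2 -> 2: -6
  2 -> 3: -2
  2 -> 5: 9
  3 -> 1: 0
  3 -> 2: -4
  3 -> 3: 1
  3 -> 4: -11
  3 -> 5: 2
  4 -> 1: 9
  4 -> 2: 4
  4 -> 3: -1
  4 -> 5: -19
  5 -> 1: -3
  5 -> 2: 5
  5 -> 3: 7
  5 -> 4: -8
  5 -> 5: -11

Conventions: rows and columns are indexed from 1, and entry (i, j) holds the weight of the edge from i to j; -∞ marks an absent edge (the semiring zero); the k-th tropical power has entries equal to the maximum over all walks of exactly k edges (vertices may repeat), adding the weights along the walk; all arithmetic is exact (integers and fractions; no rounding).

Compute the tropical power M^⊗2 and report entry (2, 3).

M^⊗2:
  [18, 13, 8, -5, 11]
  [6, 14, 16, 12, 3]
  [1, 7, 9, 9, 5]
  [7, 11, 15, 18, 13]
  [8, 3, 8, 6, 14]
Key observation: the optimum is the walk 2->5->3, with weight 9 + 7 = 16.
Optimal value attained by: walk 2->5->3.
Answer: (M^⊗2)[2][3] = 16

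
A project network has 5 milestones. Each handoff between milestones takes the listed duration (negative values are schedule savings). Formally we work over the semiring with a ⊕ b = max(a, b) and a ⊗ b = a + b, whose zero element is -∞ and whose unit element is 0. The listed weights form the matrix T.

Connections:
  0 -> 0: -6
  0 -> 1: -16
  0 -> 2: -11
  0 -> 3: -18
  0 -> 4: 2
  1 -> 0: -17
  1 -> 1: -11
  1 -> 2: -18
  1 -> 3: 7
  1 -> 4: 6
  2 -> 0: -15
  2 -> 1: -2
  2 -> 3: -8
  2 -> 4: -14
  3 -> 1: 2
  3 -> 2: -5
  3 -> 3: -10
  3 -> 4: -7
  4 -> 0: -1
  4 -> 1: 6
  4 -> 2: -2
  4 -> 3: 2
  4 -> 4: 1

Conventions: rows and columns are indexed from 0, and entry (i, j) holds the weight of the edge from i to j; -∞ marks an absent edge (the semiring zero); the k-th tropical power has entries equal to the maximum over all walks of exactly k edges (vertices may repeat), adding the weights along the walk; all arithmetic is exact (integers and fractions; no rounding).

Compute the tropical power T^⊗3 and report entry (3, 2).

T^⊗2:
  [1, 8, 0, 4, 3]
  [5, 12, 4, 8, 7]
  [-15, -6, -13, 5, 4]
  [-8, -1, -9, 9, 8]
  [0, 7, -1, 13, 12]
T^⊗3:
  [2, 9, 1, 15, 14]
  [6, 13, 5, 19, 18]
  [3, 10, 2, 6, 5]
  [7, 14, 6, 10, 9]
  [11, 18, 10, 14, 13]
Key observation: the optimum is the walk 3->1->4->2, with weight 2 + 6 + (-2) = 6.
Optimal value attained by: walk 3->1->4->2.
Answer: (T^⊗3)[3][2] = 6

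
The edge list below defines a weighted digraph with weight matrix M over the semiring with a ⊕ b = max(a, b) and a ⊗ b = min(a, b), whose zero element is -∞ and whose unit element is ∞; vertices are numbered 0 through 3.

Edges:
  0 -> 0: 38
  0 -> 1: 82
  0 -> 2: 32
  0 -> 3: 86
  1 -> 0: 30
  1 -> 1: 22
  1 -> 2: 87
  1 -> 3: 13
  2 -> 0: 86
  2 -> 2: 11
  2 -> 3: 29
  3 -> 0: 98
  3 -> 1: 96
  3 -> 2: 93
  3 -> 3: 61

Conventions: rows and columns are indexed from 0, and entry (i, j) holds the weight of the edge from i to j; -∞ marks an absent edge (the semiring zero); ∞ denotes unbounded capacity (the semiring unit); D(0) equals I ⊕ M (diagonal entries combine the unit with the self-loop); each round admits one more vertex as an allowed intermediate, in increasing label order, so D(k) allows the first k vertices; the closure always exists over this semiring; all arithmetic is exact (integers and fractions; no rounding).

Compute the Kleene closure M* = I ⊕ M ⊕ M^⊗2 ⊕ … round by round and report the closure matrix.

D(0):
  [∞, 82, 32, 86]
  [30, ∞, 87, 13]
  [86, -∞, ∞, 29]
  [98, 96, 93, ∞]
D(1):
  [∞, 82, 32, 86]
  [30, ∞, 87, 30]
  [86, 82, ∞, 86]
  [98, 96, 93, ∞]
D(2):
  [∞, 82, 82, 86]
  [30, ∞, 87, 30]
  [86, 82, ∞, 86]
  [98, 96, 93, ∞]
D(3):
  [∞, 82, 82, 86]
  [86, ∞, 87, 86]
  [86, 82, ∞, 86]
  [98, 96, 93, ∞]
D(4):
  [∞, 86, 86, 86]
  [86, ∞, 87, 86]
  [86, 86, ∞, 86]
  [98, 96, 93, ∞]
Answer: M* = [[∞, 86, 86, 86], [86, ∞, 87, 86], [86, 86, ∞, 86], [98, 96, 93, ∞]]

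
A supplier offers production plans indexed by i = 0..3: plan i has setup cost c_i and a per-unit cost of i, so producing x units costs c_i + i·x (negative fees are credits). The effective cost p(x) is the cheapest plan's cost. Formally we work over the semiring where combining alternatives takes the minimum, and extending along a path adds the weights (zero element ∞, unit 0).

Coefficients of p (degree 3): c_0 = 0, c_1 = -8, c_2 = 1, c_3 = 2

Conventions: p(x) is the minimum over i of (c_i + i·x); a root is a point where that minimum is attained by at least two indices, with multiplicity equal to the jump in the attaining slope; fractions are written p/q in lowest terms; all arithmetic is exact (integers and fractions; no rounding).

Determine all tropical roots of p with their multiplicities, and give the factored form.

hull edge (i=0, c=0) to (i=1, c=-8): slope -8, span 1
hull edge (i=1, c=-8) to (i=3, c=2): slope 5, span 2
Factored form: p(x) = 2 ⊗ (x ⊕ (-5)) ⊗ (x ⊕ (-5)) ⊗ (x ⊕ 8)
Answer: roots = -5 (mult 2), 8 (mult 1)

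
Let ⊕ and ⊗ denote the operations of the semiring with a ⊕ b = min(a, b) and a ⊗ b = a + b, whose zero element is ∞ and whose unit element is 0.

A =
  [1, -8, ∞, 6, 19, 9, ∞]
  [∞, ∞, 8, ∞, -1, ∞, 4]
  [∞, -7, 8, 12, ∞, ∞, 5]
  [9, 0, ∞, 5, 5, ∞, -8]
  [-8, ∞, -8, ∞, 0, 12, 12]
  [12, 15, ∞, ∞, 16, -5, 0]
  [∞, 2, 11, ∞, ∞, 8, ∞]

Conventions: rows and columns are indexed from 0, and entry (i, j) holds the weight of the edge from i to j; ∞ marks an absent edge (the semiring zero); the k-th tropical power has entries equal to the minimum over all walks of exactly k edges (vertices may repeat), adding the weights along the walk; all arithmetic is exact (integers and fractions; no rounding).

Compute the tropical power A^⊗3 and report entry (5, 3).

A^⊗2:
  [2, -7, 0, 7, -9, 4, -4]
  [-9, 1, -9, 20, -1, 11, 11]
  [21, 1, 1, 17, -8, 13, -3]
  [-3, -6, -3, 10, -1, 0, -3]
  [-8, -16, -8, -2, 0, 1, -3]
  [7, 2, 8, 18, 11, -10, -5]
  [20, 4, 10, 23, 1, 3, 6]
A^⊗3:
  [-17, -7, -17, 8, -9, -1, -3]
  [-9, -17, -9, -3, -1, 0, -4]
  [-16, -6, -16, 13, -8, 4, 4]
  [-9, -11, -9, 3, -7, -5, -2]
  [-8, -16, -8, -2, -17, -4, -12]
  [2, -3, 3, 13, 1, -15, -10]
  [-7, 3, -7, 22, 1, -2, 3]
Key observation: the optimum is the walk 5->5->0->3, with weight (-5) + 12 + 6 = 13.
Optimal value attained by: walk 5->5->0->3.
Answer: (A^⊗3)[5][3] = 13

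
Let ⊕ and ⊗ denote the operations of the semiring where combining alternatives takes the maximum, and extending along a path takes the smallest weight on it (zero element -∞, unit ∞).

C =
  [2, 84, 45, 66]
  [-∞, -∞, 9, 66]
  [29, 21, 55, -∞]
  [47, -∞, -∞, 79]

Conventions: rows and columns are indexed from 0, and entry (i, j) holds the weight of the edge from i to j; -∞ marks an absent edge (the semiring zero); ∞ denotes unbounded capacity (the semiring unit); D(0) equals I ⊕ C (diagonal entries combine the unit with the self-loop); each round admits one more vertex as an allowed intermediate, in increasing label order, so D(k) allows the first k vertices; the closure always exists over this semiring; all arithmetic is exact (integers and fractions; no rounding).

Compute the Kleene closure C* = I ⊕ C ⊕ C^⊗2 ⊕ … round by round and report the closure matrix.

D(0):
  [∞, 84, 45, 66]
  [-∞, ∞, 9, 66]
  [29, 21, ∞, -∞]
  [47, -∞, -∞, ∞]
D(1):
  [∞, 84, 45, 66]
  [-∞, ∞, 9, 66]
  [29, 29, ∞, 29]
  [47, 47, 45, ∞]
D(2):
  [∞, 84, 45, 66]
  [-∞, ∞, 9, 66]
  [29, 29, ∞, 29]
  [47, 47, 45, ∞]
D(3):
  [∞, 84, 45, 66]
  [9, ∞, 9, 66]
  [29, 29, ∞, 29]
  [47, 47, 45, ∞]
D(4):
  [∞, 84, 45, 66]
  [47, ∞, 45, 66]
  [29, 29, ∞, 29]
  [47, 47, 45, ∞]
Answer: C* = [[∞, 84, 45, 66], [47, ∞, 45, 66], [29, 29, ∞, 29], [47, 47, 45, ∞]]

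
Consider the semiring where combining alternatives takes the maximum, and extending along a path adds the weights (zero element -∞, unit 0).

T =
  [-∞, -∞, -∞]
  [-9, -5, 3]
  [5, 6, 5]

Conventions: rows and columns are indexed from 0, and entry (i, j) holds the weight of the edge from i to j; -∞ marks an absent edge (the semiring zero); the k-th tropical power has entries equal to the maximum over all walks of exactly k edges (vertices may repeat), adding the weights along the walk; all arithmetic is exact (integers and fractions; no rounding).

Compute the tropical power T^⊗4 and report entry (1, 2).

T^⊗2:
  [-∞, -∞, -∞]
  [8, 9, 8]
  [10, 11, 10]
T^⊗3:
  [-∞, -∞, -∞]
  [13, 14, 13]
  [15, 16, 15]
T^⊗4:
  [-∞, -∞, -∞]
  [18, 19, 18]
  [20, 21, 20]
Key observation: the optimum is the walk 1->2->2->2->2, with weight 3 + 5 + 5 + 5 = 18.
Optimal value attained by: walk 1->2->2->2->2.
Answer: (T^⊗4)[1][2] = 18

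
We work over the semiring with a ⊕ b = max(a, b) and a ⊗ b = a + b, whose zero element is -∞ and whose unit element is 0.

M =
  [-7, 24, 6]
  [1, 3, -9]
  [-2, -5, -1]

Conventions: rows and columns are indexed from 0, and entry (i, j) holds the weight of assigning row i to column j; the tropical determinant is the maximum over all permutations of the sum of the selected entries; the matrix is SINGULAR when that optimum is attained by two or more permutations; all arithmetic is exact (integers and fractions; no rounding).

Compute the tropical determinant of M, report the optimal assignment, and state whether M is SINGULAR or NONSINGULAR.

σ = (0, 1, 2): (-7) + 3 + (-1) = -5
σ = (0, 2, 1): (-7) + (-9) + (-5) = -21
σ = (1, 0, 2): 24 + 1 + (-1) = 24
σ = (1, 2, 0): 24 + (-9) + (-2) = 13
σ = (2, 0, 1): 6 + 1 + (-5) = 2
σ = (2, 1, 0): 6 + 3 + (-2) = 7
Optimal value attained by: σ = (1, 0, 2).
Answer: det⊕(M) = 24; verdict: NONSINGULAR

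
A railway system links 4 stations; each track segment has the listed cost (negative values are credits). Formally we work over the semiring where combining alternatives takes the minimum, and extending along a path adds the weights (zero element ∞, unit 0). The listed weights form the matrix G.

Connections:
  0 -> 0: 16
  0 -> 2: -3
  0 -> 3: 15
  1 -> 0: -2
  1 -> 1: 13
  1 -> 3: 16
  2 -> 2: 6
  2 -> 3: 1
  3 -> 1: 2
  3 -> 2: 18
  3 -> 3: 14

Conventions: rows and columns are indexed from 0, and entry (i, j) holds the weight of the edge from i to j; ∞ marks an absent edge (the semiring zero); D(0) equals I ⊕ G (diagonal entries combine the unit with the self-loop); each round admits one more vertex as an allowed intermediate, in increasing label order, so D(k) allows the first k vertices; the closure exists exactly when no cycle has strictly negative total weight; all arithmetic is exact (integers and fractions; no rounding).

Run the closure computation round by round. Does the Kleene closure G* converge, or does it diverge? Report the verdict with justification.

D(0):
  [0, ∞, -3, 15]
  [-2, 0, ∞, 16]
  [∞, ∞, 0, 1]
  [∞, 2, 18, 0]
D(1):
  [0, ∞, -3, 15]
  [-2, 0, -5, 13]
  [∞, ∞, 0, 1]
  [∞, 2, 18, 0]
D(2):
  [0, ∞, -3, 15]
  [-2, 0, -5, 13]
  [∞, ∞, 0, 1]
  [0, 2, -3, 0]
Detection: at round 3, diagonal entry (3, 3) turns strictly negative.
Key observation: the cycle 3->1->0->2->3 has total weight 2 + (-2) + (-3) + 1, which is strictly negative.
Answer: DIVERGES — negative cycle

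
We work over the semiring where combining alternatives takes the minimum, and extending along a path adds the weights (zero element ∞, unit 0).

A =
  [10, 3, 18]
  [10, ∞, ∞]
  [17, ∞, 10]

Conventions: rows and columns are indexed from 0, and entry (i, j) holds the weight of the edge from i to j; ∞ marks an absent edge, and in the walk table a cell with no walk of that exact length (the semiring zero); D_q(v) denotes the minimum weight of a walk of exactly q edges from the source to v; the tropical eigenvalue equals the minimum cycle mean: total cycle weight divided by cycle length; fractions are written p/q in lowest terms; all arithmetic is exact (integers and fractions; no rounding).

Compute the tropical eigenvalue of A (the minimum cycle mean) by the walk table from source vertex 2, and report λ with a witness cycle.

q=0: [∞, ∞, 0]
q=1: [17, ∞, 10]
q=2: [27, 20, 20]
q=3: [30, 30, 30]
Optimal cycle mean attained by: cycle 0->1->0, total 3 + 10, length 2.
Answer: λ = 13/2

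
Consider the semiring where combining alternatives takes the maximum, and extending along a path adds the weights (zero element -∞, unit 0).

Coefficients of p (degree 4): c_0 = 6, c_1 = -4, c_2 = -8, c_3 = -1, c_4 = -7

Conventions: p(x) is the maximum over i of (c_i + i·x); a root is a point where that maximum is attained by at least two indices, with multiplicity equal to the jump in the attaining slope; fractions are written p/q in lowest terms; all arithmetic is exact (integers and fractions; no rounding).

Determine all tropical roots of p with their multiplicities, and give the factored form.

hull edge (i=0, c=6) to (i=3, c=-1): slope -7/3, span 3
hull edge (i=3, c=-1) to (i=4, c=-7): slope -6, span 1
Factored form: p(x) = -7 ⊗ (x ⊕ 7/3) ⊗ (x ⊕ 7/3) ⊗ (x ⊕ 7/3) ⊗ (x ⊕ 6)
Answer: roots = 7/3 (mult 3), 6 (mult 1)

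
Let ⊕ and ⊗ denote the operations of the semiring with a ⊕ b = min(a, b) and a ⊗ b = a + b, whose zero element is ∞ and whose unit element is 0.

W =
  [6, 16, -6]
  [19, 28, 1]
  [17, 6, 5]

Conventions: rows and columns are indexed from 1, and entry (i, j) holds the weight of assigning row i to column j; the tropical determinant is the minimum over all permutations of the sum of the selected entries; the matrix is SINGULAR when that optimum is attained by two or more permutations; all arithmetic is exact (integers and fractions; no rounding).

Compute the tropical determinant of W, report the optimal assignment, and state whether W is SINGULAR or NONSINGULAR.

σ = (1, 2, 3): 6 + 28 + 5 = 39
σ = (1, 3, 2): 6 + 1 + 6 = 13
σ = (2, 1, 3): 16 + 19 + 5 = 40
σ = (2, 3, 1): 16 + 1 + 17 = 34
σ = (3, 1, 2): (-6) + 19 + 6 = 19
σ = (3, 2, 1): (-6) + 28 + 17 = 39
Optimal value attained by: σ = (1, 3, 2).
Answer: det⊕(W) = 13; verdict: NONSINGULAR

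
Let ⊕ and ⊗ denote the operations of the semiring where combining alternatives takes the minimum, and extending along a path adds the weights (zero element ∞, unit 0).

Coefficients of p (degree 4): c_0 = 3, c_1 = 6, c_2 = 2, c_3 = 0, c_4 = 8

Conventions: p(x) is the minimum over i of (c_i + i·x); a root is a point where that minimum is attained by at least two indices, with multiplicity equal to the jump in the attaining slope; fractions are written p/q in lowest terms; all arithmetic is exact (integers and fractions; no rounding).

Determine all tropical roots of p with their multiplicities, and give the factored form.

hull edge (i=0, c=3) to (i=3, c=0): slope -1, span 3
hull edge (i=3, c=0) to (i=4, c=8): slope 8, span 1
Factored form: p(x) = 8 ⊗ (x ⊕ (-8)) ⊗ (x ⊕ 1) ⊗ (x ⊕ 1) ⊗ (x ⊕ 1)
Answer: roots = -8 (mult 1), 1 (mult 3)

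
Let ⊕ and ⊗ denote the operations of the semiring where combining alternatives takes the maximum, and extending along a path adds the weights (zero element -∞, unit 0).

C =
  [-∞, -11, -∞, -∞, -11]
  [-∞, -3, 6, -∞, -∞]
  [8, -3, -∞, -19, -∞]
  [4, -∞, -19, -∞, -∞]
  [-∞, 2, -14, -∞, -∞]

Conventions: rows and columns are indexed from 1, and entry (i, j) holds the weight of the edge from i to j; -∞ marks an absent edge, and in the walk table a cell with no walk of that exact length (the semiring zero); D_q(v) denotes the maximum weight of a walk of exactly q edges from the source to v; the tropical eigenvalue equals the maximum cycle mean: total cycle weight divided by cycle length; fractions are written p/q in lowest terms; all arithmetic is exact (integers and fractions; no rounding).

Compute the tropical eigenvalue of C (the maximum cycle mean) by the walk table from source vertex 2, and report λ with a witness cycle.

q=0: [-∞, 0, -∞, -∞, -∞]
q=1: [-∞, -3, 6, -∞, -∞]
q=2: [14, 3, 3, -13, -∞]
q=3: [11, 3, 9, -16, 3]
q=4: [17, 6, 9, -10, 0]
q=5: [17, 6, 12, -10, 6]
Optimal cycle mean attained by: cycle 2->3->2, total 6 + (-3), length 2.
Answer: λ = 3/2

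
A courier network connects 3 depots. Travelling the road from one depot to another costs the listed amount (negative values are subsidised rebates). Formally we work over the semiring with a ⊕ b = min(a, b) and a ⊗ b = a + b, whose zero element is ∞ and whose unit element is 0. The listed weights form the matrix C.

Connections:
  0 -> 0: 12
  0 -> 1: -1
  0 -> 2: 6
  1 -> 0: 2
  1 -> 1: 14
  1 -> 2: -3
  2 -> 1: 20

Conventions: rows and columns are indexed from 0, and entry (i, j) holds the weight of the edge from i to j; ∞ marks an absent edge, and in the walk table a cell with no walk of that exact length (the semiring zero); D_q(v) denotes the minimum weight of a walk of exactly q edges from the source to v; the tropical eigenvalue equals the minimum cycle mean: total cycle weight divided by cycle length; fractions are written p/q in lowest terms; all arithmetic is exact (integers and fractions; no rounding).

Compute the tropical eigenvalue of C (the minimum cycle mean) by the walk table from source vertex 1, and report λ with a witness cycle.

q=0: [∞, 0, ∞]
q=1: [2, 14, -3]
q=2: [14, 1, 8]
q=3: [3, 13, -2]
Optimal cycle mean attained by: cycle 0->1->0, total (-1) + 2, length 2.
Answer: λ = 1/2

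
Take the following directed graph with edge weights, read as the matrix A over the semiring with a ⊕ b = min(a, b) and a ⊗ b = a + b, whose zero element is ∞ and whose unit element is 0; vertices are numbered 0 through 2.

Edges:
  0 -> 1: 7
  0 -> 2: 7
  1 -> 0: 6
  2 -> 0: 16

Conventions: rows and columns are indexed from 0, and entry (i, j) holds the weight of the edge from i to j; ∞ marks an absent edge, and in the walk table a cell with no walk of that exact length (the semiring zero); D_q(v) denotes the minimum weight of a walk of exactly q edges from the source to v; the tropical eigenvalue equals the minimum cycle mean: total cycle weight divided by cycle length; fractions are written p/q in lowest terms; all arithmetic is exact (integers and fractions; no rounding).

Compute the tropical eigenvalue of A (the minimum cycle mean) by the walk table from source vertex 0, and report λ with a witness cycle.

q=0: [0, ∞, ∞]
q=1: [∞, 7, 7]
q=2: [13, ∞, ∞]
q=3: [∞, 20, 20]
Optimal cycle mean attained by: cycle 0->1->0, total 7 + 6, length 2.
Answer: λ = 13/2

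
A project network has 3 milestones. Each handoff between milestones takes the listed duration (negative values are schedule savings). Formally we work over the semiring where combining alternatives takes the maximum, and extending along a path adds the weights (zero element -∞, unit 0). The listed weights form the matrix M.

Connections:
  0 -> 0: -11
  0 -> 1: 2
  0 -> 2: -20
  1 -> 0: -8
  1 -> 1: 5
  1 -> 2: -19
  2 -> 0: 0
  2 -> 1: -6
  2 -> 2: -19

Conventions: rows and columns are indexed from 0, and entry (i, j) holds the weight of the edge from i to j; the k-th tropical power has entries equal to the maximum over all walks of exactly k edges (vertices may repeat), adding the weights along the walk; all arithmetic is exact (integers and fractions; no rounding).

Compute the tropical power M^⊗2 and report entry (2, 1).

M^⊗2:
  [-6, 7, -17]
  [-3, 10, -14]
  [-11, 2, -20]
Key observation: the optimum is the walk 2->0->1, with weight 0 + 2 = 2.
Optimal value attained by: walk 2->0->1.
Answer: (M^⊗2)[2][1] = 2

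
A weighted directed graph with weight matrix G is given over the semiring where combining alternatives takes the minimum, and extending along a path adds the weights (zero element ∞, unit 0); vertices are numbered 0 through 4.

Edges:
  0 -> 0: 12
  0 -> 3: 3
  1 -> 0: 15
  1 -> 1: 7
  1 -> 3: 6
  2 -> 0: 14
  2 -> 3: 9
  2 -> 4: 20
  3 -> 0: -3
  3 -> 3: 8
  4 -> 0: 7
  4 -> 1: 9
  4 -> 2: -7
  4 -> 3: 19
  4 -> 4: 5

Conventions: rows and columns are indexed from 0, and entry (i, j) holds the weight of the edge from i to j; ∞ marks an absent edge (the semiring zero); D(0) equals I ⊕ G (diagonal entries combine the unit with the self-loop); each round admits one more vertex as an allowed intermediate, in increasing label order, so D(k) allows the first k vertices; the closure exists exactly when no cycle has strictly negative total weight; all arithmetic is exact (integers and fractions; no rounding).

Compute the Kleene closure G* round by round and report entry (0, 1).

D(0):
  [0, ∞, ∞, 3, ∞]
  [15, 0, ∞, 6, ∞]
  [14, ∞, 0, 9, 20]
  [-3, ∞, ∞, 0, ∞]
  [7, 9, -7, 19, 0]
D(1):
  [0, ∞, ∞, 3, ∞]
  [15, 0, ∞, 6, ∞]
  [14, ∞, 0, 9, 20]
  [-3, ∞, ∞, 0, ∞]
  [7, 9, -7, 10, 0]
D(2):
  [0, ∞, ∞, 3, ∞]
  [15, 0, ∞, 6, ∞]
  [14, ∞, 0, 9, 20]
  [-3, ∞, ∞, 0, ∞]
  [7, 9, -7, 10, 0]
D(3):
  [0, ∞, ∞, 3, ∞]
  [15, 0, ∞, 6, ∞]
  [14, ∞, 0, 9, 20]
  [-3, ∞, ∞, 0, ∞]
  [7, 9, -7, 2, 0]
D(4):
  [0, ∞, ∞, 3, ∞]
  [3, 0, ∞, 6, ∞]
  [6, ∞, 0, 9, 20]
  [-3, ∞, ∞, 0, ∞]
  [-1, 9, -7, 2, 0]
D(5):
  [0, ∞, ∞, 3, ∞]
  [3, 0, ∞, 6, ∞]
  [6, 29, 0, 9, 20]
  [-3, ∞, ∞, 0, ∞]
  [-1, 9, -7, 2, 0]
Answer: G*[0][1] = ∞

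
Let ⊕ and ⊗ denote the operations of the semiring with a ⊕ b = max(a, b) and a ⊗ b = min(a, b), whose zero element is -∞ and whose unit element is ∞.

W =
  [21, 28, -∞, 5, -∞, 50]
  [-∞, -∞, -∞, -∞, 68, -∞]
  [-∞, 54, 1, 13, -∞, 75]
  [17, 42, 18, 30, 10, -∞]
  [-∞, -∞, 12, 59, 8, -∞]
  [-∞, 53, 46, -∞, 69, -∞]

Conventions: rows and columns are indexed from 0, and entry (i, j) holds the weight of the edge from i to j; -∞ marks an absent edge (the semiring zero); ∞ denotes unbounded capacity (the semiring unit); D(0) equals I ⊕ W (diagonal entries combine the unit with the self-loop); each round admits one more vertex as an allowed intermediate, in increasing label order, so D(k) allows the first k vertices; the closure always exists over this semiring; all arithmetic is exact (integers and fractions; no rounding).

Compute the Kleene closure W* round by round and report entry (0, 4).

D(0):
  [∞, 28, -∞, 5, -∞, 50]
  [-∞, ∞, -∞, -∞, 68, -∞]
  [-∞, 54, ∞, 13, -∞, 75]
  [17, 42, 18, ∞, 10, -∞]
  [-∞, -∞, 12, 59, ∞, -∞]
  [-∞, 53, 46, -∞, 69, ∞]
D(1):
  [∞, 28, -∞, 5, -∞, 50]
  [-∞, ∞, -∞, -∞, 68, -∞]
  [-∞, 54, ∞, 13, -∞, 75]
  [17, 42, 18, ∞, 10, 17]
  [-∞, -∞, 12, 59, ∞, -∞]
  [-∞, 53, 46, -∞, 69, ∞]
D(2):
  [∞, 28, -∞, 5, 28, 50]
  [-∞, ∞, -∞, -∞, 68, -∞]
  [-∞, 54, ∞, 13, 54, 75]
  [17, 42, 18, ∞, 42, 17]
  [-∞, -∞, 12, 59, ∞, -∞]
  [-∞, 53, 46, -∞, 69, ∞]
D(3):
  [∞, 28, -∞, 5, 28, 50]
  [-∞, ∞, -∞, -∞, 68, -∞]
  [-∞, 54, ∞, 13, 54, 75]
  [17, 42, 18, ∞, 42, 18]
  [-∞, 12, 12, 59, ∞, 12]
  [-∞, 53, 46, 13, 69, ∞]
D(4):
  [∞, 28, 5, 5, 28, 50]
  [-∞, ∞, -∞, -∞, 68, -∞]
  [13, 54, ∞, 13, 54, 75]
  [17, 42, 18, ∞, 42, 18]
  [17, 42, 18, 59, ∞, 18]
  [13, 53, 46, 13, 69, ∞]
D(5):
  [∞, 28, 18, 28, 28, 50]
  [17, ∞, 18, 59, 68, 18]
  [17, 54, ∞, 54, 54, 75]
  [17, 42, 18, ∞, 42, 18]
  [17, 42, 18, 59, ∞, 18]
  [17, 53, 46, 59, 69, ∞]
D(6):
  [∞, 50, 46, 50, 50, 50]
  [17, ∞, 18, 59, 68, 18]
  [17, 54, ∞, 59, 69, 75]
  [17, 42, 18, ∞, 42, 18]
  [17, 42, 18, 59, ∞, 18]
  [17, 53, 46, 59, 69, ∞]
Answer: W*[0][4] = 50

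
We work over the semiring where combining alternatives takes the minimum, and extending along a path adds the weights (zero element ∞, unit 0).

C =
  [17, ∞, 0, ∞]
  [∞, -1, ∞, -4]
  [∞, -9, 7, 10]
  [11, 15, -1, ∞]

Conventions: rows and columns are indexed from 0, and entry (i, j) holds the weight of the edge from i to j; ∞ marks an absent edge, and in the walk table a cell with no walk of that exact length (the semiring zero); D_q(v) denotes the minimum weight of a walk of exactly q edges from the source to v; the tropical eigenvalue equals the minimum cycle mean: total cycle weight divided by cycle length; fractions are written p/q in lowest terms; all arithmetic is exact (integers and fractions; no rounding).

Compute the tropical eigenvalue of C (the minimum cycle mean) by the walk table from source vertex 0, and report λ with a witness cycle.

q=0: [0, ∞, ∞, ∞]
q=1: [17, ∞, 0, ∞]
q=2: [34, -9, 7, 10]
q=3: [21, -10, 9, -13]
q=4: [-2, -11, -14, -14]
Optimal cycle mean attained by: cycle 1->3->2->1, total (-4) + (-1) + (-9), length 3.
Answer: λ = -14/3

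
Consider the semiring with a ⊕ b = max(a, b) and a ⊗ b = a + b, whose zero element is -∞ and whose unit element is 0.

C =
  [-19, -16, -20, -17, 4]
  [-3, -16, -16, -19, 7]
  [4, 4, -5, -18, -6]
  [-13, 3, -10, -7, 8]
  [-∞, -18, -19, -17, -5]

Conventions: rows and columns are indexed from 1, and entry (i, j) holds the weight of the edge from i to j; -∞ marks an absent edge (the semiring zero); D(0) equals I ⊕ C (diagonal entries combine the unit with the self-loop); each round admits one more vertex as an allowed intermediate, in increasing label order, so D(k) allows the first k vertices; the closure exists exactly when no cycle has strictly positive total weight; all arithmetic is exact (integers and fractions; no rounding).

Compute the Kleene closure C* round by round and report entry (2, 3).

D(0):
  [0, -16, -20, -17, 4]
  [-3, 0, -16, -19, 7]
  [4, 4, 0, -18, -6]
  [-13, 3, -10, 0, 8]
  [-∞, -18, -19, -17, 0]
D(1):
  [0, -16, -20, -17, 4]
  [-3, 0, -16, -19, 7]
  [4, 4, 0, -13, 8]
  [-13, 3, -10, 0, 8]
  [-∞, -18, -19, -17, 0]
D(2):
  [0, -16, -20, -17, 4]
  [-3, 0, -16, -19, 7]
  [4, 4, 0, -13, 11]
  [0, 3, -10, 0, 10]
  [-21, -18, -19, -17, 0]
D(3):
  [0, -16, -20, -17, 4]
  [-3, 0, -16, -19, 7]
  [4, 4, 0, -13, 11]
  [0, 3, -10, 0, 10]
  [-15, -15, -19, -17, 0]
D(4):
  [0, -14, -20, -17, 4]
  [-3, 0, -16, -19, 7]
  [4, 4, 0, -13, 11]
  [0, 3, -10, 0, 10]
  [-15, -14, -19, -17, 0]
D(5):
  [0, -10, -15, -13, 4]
  [-3, 0, -12, -10, 7]
  [4, 4, 0, -6, 11]
  [0, 3, -9, 0, 10]
  [-15, -14, -19, -17, 0]
Answer: C*[2][3] = -12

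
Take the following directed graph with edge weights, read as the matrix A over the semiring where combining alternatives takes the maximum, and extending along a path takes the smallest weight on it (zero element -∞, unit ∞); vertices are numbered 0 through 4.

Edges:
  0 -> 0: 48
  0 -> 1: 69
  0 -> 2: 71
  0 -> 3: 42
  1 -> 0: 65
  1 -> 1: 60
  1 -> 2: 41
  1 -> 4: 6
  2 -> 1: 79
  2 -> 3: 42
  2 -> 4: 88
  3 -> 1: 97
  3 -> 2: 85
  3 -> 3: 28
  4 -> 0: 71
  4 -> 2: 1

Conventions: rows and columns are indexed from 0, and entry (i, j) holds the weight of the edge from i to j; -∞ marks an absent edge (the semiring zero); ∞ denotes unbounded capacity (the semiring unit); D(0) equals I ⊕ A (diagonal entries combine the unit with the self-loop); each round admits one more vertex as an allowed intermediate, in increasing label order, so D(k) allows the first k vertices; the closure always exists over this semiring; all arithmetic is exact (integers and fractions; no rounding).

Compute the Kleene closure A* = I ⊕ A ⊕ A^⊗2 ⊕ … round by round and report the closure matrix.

D(0):
  [∞, 69, 71, 42, -∞]
  [65, ∞, 41, -∞, 6]
  [-∞, 79, ∞, 42, 88]
  [-∞, 97, 85, ∞, -∞]
  [71, -∞, 1, -∞, ∞]
D(1):
  [∞, 69, 71, 42, -∞]
  [65, ∞, 65, 42, 6]
  [-∞, 79, ∞, 42, 88]
  [-∞, 97, 85, ∞, -∞]
  [71, 69, 71, 42, ∞]
D(2):
  [∞, 69, 71, 42, 6]
  [65, ∞, 65, 42, 6]
  [65, 79, ∞, 42, 88]
  [65, 97, 85, ∞, 6]
  [71, 69, 71, 42, ∞]
D(3):
  [∞, 71, 71, 42, 71]
  [65, ∞, 65, 42, 65]
  [65, 79, ∞, 42, 88]
  [65, 97, 85, ∞, 85]
  [71, 71, 71, 42, ∞]
D(4):
  [∞, 71, 71, 42, 71]
  [65, ∞, 65, 42, 65]
  [65, 79, ∞, 42, 88]
  [65, 97, 85, ∞, 85]
  [71, 71, 71, 42, ∞]
D(5):
  [∞, 71, 71, 42, 71]
  [65, ∞, 65, 42, 65]
  [71, 79, ∞, 42, 88]
  [71, 97, 85, ∞, 85]
  [71, 71, 71, 42, ∞]
Answer: A* = [[∞, 71, 71, 42, 71], [65, ∞, 65, 42, 65], [71, 79, ∞, 42, 88], [71, 97, 85, ∞, 85], [71, 71, 71, 42, ∞]]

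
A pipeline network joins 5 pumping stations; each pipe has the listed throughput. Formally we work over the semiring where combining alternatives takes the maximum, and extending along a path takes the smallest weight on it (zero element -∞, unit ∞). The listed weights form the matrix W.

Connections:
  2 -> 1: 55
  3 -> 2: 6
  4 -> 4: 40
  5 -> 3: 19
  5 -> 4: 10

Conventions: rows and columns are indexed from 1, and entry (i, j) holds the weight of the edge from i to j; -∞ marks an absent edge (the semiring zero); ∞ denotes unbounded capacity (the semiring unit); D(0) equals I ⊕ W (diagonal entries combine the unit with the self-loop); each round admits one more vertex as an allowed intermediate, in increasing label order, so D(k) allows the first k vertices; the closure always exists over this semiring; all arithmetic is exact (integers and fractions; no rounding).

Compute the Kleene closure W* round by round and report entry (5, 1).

D(0):
  [∞, -∞, -∞, -∞, -∞]
  [55, ∞, -∞, -∞, -∞]
  [-∞, 6, ∞, -∞, -∞]
  [-∞, -∞, -∞, ∞, -∞]
  [-∞, -∞, 19, 10, ∞]
D(1):
  [∞, -∞, -∞, -∞, -∞]
  [55, ∞, -∞, -∞, -∞]
  [-∞, 6, ∞, -∞, -∞]
  [-∞, -∞, -∞, ∞, -∞]
  [-∞, -∞, 19, 10, ∞]
D(2):
  [∞, -∞, -∞, -∞, -∞]
  [55, ∞, -∞, -∞, -∞]
  [6, 6, ∞, -∞, -∞]
  [-∞, -∞, -∞, ∞, -∞]
  [-∞, -∞, 19, 10, ∞]
D(3):
  [∞, -∞, -∞, -∞, -∞]
  [55, ∞, -∞, -∞, -∞]
  [6, 6, ∞, -∞, -∞]
  [-∞, -∞, -∞, ∞, -∞]
  [6, 6, 19, 10, ∞]
D(4):
  [∞, -∞, -∞, -∞, -∞]
  [55, ∞, -∞, -∞, -∞]
  [6, 6, ∞, -∞, -∞]
  [-∞, -∞, -∞, ∞, -∞]
  [6, 6, 19, 10, ∞]
D(5):
  [∞, -∞, -∞, -∞, -∞]
  [55, ∞, -∞, -∞, -∞]
  [6, 6, ∞, -∞, -∞]
  [-∞, -∞, -∞, ∞, -∞]
  [6, 6, 19, 10, ∞]
Answer: W*[5][1] = 6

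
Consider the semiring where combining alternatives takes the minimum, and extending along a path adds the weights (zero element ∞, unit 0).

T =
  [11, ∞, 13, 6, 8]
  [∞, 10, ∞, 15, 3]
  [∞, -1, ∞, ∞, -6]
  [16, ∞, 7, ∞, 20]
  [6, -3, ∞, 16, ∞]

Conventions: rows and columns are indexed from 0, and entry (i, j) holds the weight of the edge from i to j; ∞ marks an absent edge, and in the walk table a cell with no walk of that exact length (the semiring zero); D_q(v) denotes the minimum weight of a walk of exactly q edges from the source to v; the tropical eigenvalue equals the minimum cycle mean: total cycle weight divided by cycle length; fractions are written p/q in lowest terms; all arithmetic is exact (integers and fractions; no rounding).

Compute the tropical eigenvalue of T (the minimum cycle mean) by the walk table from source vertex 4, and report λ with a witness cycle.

q=0: [∞, ∞, ∞, ∞, 0]
q=1: [6, -3, ∞, 16, ∞]
q=2: [17, 7, 19, 12, 0]
q=3: [6, -3, 19, 16, 10]
q=4: [16, 7, 19, 12, 0]
q=5: [6, -3, 19, 16, 10]
Optimal cycle mean attained by: cycle 1->4->1, total 3 + (-3), length 2.
Answer: λ = 0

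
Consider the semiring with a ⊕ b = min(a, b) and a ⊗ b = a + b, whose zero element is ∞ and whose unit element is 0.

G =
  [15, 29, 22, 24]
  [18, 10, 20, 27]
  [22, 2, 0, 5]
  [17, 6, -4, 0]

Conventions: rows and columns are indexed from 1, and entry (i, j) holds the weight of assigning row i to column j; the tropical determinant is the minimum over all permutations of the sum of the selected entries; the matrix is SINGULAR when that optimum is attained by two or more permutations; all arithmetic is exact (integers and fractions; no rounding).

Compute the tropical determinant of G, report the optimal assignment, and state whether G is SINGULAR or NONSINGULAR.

σ = (1, 2, 3, 4): 15 + 10 + 0 + 0 = 25
σ = (1, 2, 4, 3): 15 + 10 + 5 + (-4) = 26
σ = (1, 3, 2, 4): 15 + 20 + 2 + 0 = 37
σ = (1, 3, 4, 2): 15 + 20 + 5 + 6 = 46
σ = (1, 4, 2, 3): 15 + 27 + 2 + (-4) = 40
σ = (1, 4, 3, 2): 15 + 27 + 0 + 6 = 48
σ = (2, 1, 3, 4): 29 + 18 + 0 + 0 = 47
σ = (2, 1, 4, 3): 29 + 18 + 5 + (-4) = 48
σ = (2, 3, 1, 4): 29 + 20 + 22 + 0 = 71
σ = (2, 3, 4, 1): 29 + 20 + 5 + 17 = 71
σ = (2, 4, 1, 3): 29 + 27 + 22 + (-4) = 74
σ = (2, 4, 3, 1): 29 + 27 + 0 + 17 = 73
σ = (3, 1, 2, 4): 22 + 18 + 2 + 0 = 42
σ = (3, 1, 4, 2): 22 + 18 + 5 + 6 = 51
σ = (3, 2, 1, 4): 22 + 10 + 22 + 0 = 54
σ = (3, 2, 4, 1): 22 + 10 + 5 + 17 = 54
σ = (3, 4, 1, 2): 22 + 27 + 22 + 6 = 77
σ = (3, 4, 2, 1): 22 + 27 + 2 + 17 = 68
σ = (4, 1, 2, 3): 24 + 18 + 2 + (-4) = 40
σ = (4, 1, 3, 2): 24 + 18 + 0 + 6 = 48
σ = (4, 2, 1, 3): 24 + 10 + 22 + (-4) = 52
σ = (4, 2, 3, 1): 24 + 10 + 0 + 17 = 51
σ = (4, 3, 1, 2): 24 + 20 + 22 + 6 = 72
σ = (4, 3, 2, 1): 24 + 20 + 2 + 17 = 63
Optimal value attained by: σ = (1, 2, 3, 4).
Answer: det⊕(G) = 25; verdict: NONSINGULAR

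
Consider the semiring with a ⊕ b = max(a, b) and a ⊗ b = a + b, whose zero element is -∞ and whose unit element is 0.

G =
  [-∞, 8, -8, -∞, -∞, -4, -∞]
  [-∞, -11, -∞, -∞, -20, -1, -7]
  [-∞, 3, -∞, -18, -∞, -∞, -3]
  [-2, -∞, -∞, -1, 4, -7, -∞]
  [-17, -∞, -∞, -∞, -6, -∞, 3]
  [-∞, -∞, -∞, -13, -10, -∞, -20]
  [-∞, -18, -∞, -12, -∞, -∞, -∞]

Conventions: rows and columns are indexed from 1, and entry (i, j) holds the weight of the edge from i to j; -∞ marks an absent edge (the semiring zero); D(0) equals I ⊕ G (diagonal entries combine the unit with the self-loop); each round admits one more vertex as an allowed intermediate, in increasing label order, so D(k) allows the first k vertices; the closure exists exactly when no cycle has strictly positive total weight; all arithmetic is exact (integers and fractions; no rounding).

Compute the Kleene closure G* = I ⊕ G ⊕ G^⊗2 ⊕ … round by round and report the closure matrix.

D(0):
  [0, 8, -8, -∞, -∞, -4, -∞]
  [-∞, 0, -∞, -∞, -20, -1, -7]
  [-∞, 3, 0, -18, -∞, -∞, -3]
  [-2, -∞, -∞, 0, 4, -7, -∞]
  [-17, -∞, -∞, -∞, 0, -∞, 3]
  [-∞, -∞, -∞, -13, -10, 0, -20]
  [-∞, -18, -∞, -12, -∞, -∞, 0]
D(1):
  [0, 8, -8, -∞, -∞, -4, -∞]
  [-∞, 0, -∞, -∞, -20, -1, -7]
  [-∞, 3, 0, -18, -∞, -∞, -3]
  [-2, 6, -10, 0, 4, -6, -∞]
  [-17, -9, -25, -∞, 0, -21, 3]
  [-∞, -∞, -∞, -13, -10, 0, -20]
  [-∞, -18, -∞, -12, -∞, -∞, 0]
D(2):
  [0, 8, -8, -∞, -12, 7, 1]
  [-∞, 0, -∞, -∞, -20, -1, -7]
  [-∞, 3, 0, -18, -17, 2, -3]
  [-2, 6, -10, 0, 4, 5, -1]
  [-17, -9, -25, -∞, 0, -10, 3]
  [-∞, -∞, -∞, -13, -10, 0, -20]
  [-∞, -18, -∞, -12, -38, -19, 0]
D(3):
  [0, 8, -8, -26, -12, 7, 1]
  [-∞, 0, -∞, -∞, -20, -1, -7]
  [-∞, 3, 0, -18, -17, 2, -3]
  [-2, 6, -10, 0, 4, 5, -1]
  [-17, -9, -25, -43, 0, -10, 3]
  [-∞, -∞, -∞, -13, -10, 0, -20]
  [-∞, -18, -∞, -12, -38, -19, 0]
D(4):
  [0, 8, -8, -26, -12, 7, 1]
  [-∞, 0, -∞, -∞, -20, -1, -7]
  [-20, 3, 0, -18, -14, 2, -3]
  [-2, 6, -10, 0, 4, 5, -1]
  [-17, -9, -25, -43, 0, -10, 3]
  [-15, -7, -23, -13, -9, 0, -14]
  [-14, -6, -22, -12, -8, -7, 0]
D(5):
  [0, 8, -8, -26, -12, 7, 1]
  [-37, 0, -45, -63, -20, -1, -7]
  [-20, 3, 0, -18, -14, 2, -3]
  [-2, 6, -10, 0, 4, 5, 7]
  [-17, -9, -25, -43, 0, -10, 3]
  [-15, -7, -23, -13, -9, 0, -6]
  [-14, -6, -22, -12, -8, -7, 0]
D(6):
  [0, 8, -8, -6, -2, 7, 1]
  [-16, 0, -24, -14, -10, -1, -7]
  [-13, 3, 0, -11, -7, 2, -3]
  [-2, 6, -10, 0, 4, 5, 7]
  [-17, -9, -25, -23, 0, -10, 3]
  [-15, -7, -23, -13, -9, 0, -6]
  [-14, -6, -22, -12, -8, -7, 0]
D(7):
  [0, 8, -8, -6, -2, 7, 1]
  [-16, 0, -24, -14, -10, -1, -7]
  [-13, 3, 0, -11, -7, 2, -3]
  [-2, 6, -10, 0, 4, 5, 7]
  [-11, -3, -19, -9, 0, -4, 3]
  [-15, -7, -23, -13, -9, 0, -6]
  [-14, -6, -22, -12, -8, -7, 0]
Answer: G* = [[0, 8, -8, -6, -2, 7, 1], [-16, 0, -24, -14, -10, -1, -7], [-13, 3, 0, -11, -7, 2, -3], [-2, 6, -10, 0, 4, 5, 7], [-11, -3, -19, -9, 0, -4, 3], [-15, -7, -23, -13, -9, 0, -6], [-14, -6, -22, -12, -8, -7, 0]]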